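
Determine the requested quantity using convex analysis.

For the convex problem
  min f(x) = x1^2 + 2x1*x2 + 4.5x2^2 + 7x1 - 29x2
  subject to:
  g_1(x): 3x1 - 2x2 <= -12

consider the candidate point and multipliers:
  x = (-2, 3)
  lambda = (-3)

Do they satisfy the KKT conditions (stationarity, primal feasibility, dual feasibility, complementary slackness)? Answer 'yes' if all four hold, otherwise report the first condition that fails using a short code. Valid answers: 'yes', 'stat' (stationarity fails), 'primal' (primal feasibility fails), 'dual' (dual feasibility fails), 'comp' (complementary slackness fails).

Gradient of f: grad f(x) = Q x + c = (9, -6)
Constraint values g_i(x) = a_i^T x - b_i:
  g_1((-2, 3)) = 0
Stationarity residual: grad f(x) + sum_i lambda_i a_i = (0, 0)
  -> stationarity OK
Primal feasibility (all g_i <= 0): OK
Dual feasibility (all lambda_i >= 0): FAILS
Complementary slackness (lambda_i * g_i(x) = 0 for all i): OK

Verdict: the first failing condition is dual_feasibility -> dual.

dual


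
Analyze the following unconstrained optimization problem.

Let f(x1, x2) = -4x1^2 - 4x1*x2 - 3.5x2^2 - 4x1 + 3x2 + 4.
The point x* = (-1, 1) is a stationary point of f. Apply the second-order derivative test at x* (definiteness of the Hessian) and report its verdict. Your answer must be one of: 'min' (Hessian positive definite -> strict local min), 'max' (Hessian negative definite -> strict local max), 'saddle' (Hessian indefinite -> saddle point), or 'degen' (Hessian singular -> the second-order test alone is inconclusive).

Compute the Hessian H = grad^2 f:
  H = [[-8, -4], [-4, -7]]
Verify stationarity: grad f(x*) = H x* + g = (0, 0).
Eigenvalues of H: -11.5311, -3.4689.
Both eigenvalues < 0, so H is negative definite -> x* is a strict local max.

max


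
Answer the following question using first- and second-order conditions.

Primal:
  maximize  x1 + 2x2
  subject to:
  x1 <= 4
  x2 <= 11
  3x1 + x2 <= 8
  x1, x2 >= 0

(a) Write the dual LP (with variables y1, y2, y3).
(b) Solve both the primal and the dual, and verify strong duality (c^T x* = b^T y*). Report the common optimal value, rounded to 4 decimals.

The standard primal-dual pair for 'max c^T x s.t. A x <= b, x >= 0' is:
  Dual:  min b^T y  s.t.  A^T y >= c,  y >= 0.

So the dual LP is:
  minimize  4y1 + 11y2 + 8y3
  subject to:
    y1 + 3y3 >= 1
    y2 + y3 >= 2
    y1, y2, y3 >= 0

Solving the primal: x* = (0, 8).
  primal value c^T x* = 16.
Solving the dual: y* = (0, 0, 2).
  dual value b^T y* = 16.
Strong duality: c^T x* = b^T y*. Confirmed.

16


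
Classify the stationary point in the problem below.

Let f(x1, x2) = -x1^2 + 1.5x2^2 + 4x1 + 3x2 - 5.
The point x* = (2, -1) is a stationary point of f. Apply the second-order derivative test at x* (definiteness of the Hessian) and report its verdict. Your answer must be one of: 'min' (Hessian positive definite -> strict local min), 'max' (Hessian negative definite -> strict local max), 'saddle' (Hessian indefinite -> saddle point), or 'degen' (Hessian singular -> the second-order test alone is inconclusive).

Compute the Hessian H = grad^2 f:
  H = [[-2, 0], [0, 3]]
Verify stationarity: grad f(x*) = H x* + g = (0, 0).
Eigenvalues of H: -2, 3.
Eigenvalues have mixed signs, so H is indefinite -> x* is a saddle point.

saddle


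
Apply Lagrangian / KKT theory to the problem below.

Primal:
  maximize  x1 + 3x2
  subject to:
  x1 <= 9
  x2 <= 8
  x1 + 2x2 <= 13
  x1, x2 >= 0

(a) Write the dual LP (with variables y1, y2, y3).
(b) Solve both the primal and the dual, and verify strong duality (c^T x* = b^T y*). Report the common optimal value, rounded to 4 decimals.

The standard primal-dual pair for 'max c^T x s.t. A x <= b, x >= 0' is:
  Dual:  min b^T y  s.t.  A^T y >= c,  y >= 0.

So the dual LP is:
  minimize  9y1 + 8y2 + 13y3
  subject to:
    y1 + y3 >= 1
    y2 + 2y3 >= 3
    y1, y2, y3 >= 0

Solving the primal: x* = (0, 6.5).
  primal value c^T x* = 19.5.
Solving the dual: y* = (0, 0, 1.5).
  dual value b^T y* = 19.5.
Strong duality: c^T x* = b^T y*. Confirmed.

19.5


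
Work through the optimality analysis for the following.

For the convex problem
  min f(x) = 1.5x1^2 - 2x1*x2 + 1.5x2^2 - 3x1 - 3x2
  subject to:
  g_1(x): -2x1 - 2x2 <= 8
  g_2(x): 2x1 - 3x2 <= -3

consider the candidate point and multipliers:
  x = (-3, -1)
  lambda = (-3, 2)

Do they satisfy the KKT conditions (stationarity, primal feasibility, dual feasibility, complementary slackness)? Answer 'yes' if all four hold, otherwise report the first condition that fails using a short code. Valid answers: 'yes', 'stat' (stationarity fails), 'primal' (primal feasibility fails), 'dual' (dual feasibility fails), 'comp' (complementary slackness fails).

Gradient of f: grad f(x) = Q x + c = (-10, 0)
Constraint values g_i(x) = a_i^T x - b_i:
  g_1((-3, -1)) = 0
  g_2((-3, -1)) = 0
Stationarity residual: grad f(x) + sum_i lambda_i a_i = (0, 0)
  -> stationarity OK
Primal feasibility (all g_i <= 0): OK
Dual feasibility (all lambda_i >= 0): FAILS
Complementary slackness (lambda_i * g_i(x) = 0 for all i): OK

Verdict: the first failing condition is dual_feasibility -> dual.

dual


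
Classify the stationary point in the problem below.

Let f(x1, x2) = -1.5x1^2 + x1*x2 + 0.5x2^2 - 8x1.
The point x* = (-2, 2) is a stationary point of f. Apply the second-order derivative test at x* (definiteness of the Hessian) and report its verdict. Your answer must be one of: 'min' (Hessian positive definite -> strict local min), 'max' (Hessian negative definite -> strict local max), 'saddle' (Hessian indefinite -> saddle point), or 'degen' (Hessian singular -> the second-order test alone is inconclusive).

Compute the Hessian H = grad^2 f:
  H = [[-3, 1], [1, 1]]
Verify stationarity: grad f(x*) = H x* + g = (0, 0).
Eigenvalues of H: -3.2361, 1.2361.
Eigenvalues have mixed signs, so H is indefinite -> x* is a saddle point.

saddle


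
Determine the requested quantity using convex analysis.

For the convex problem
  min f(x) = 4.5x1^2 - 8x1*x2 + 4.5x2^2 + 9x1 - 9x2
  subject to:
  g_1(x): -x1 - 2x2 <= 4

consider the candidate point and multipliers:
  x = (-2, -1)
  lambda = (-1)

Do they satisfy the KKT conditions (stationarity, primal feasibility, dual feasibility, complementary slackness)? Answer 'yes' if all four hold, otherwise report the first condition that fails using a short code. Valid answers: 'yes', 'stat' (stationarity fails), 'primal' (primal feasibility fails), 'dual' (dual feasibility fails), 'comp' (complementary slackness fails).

Gradient of f: grad f(x) = Q x + c = (-1, -2)
Constraint values g_i(x) = a_i^T x - b_i:
  g_1((-2, -1)) = 0
Stationarity residual: grad f(x) + sum_i lambda_i a_i = (0, 0)
  -> stationarity OK
Primal feasibility (all g_i <= 0): OK
Dual feasibility (all lambda_i >= 0): FAILS
Complementary slackness (lambda_i * g_i(x) = 0 for all i): OK

Verdict: the first failing condition is dual_feasibility -> dual.

dual


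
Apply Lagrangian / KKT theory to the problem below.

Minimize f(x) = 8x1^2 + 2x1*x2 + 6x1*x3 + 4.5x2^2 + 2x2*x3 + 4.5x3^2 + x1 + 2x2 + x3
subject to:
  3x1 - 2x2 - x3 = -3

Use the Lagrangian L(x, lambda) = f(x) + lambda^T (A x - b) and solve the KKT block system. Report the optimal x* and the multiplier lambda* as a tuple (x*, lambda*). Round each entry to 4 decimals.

Form the Lagrangian:
  L(x, lambda) = (1/2) x^T Q x + c^T x + lambda^T (A x - b)
Stationarity (grad_x L = 0): Q x + c + A^T lambda = 0.
Primal feasibility: A x = b.

This gives the KKT block system:
  [ Q   A^T ] [ x     ]   [-c ]
  [ A    0  ] [ lambda ] = [ b ]

Solving the linear system:
  x*      = (-0.6596, 0.2633, 0.4945)
  lambda* = (2.0199)
  f(x*)   = 3.2107

x* = (-0.6596, 0.2633, 0.4945), lambda* = (2.0199)


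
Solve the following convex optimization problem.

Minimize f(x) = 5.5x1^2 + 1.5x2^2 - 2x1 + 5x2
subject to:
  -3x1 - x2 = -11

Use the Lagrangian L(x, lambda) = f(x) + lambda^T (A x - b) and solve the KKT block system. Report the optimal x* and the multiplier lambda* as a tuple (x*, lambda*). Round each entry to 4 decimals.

Form the Lagrangian:
  L(x, lambda) = (1/2) x^T Q x + c^T x + lambda^T (A x - b)
Stationarity (grad_x L = 0): Q x + c + A^T lambda = 0.
Primal feasibility: A x = b.

This gives the KKT block system:
  [ Q   A^T ] [ x     ]   [-c ]
  [ A    0  ] [ lambda ] = [ b ]

Solving the linear system:
  x*      = (3.0526, 1.8421)
  lambda* = (10.5263)
  f(x*)   = 59.4474

x* = (3.0526, 1.8421), lambda* = (10.5263)


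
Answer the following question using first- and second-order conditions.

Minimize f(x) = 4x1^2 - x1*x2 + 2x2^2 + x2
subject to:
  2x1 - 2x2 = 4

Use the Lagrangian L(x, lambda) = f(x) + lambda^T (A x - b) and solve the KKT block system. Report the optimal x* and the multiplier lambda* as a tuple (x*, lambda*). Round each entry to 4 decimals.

Form the Lagrangian:
  L(x, lambda) = (1/2) x^T Q x + c^T x + lambda^T (A x - b)
Stationarity (grad_x L = 0): Q x + c + A^T lambda = 0.
Primal feasibility: A x = b.

This gives the KKT block system:
  [ Q   A^T ] [ x     ]   [-c ]
  [ A    0  ] [ lambda ] = [ b ]

Solving the linear system:
  x*      = (0.5, -1.5)
  lambda* = (-2.75)
  f(x*)   = 4.75

x* = (0.5, -1.5), lambda* = (-2.75)


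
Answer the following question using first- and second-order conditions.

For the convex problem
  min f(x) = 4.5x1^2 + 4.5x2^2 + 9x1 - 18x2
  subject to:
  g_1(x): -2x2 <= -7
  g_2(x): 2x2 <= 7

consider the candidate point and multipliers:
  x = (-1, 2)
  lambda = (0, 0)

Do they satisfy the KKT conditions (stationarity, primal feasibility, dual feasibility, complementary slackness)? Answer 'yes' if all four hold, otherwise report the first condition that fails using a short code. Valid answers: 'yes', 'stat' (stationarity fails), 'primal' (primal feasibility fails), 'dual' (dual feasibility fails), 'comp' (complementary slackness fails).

Gradient of f: grad f(x) = Q x + c = (0, 0)
Constraint values g_i(x) = a_i^T x - b_i:
  g_1((-1, 2)) = 3
  g_2((-1, 2)) = -3
Stationarity residual: grad f(x) + sum_i lambda_i a_i = (0, 0)
  -> stationarity OK
Primal feasibility (all g_i <= 0): FAILS
Dual feasibility (all lambda_i >= 0): OK
Complementary slackness (lambda_i * g_i(x) = 0 for all i): OK

Verdict: the first failing condition is primal_feasibility -> primal.

primal


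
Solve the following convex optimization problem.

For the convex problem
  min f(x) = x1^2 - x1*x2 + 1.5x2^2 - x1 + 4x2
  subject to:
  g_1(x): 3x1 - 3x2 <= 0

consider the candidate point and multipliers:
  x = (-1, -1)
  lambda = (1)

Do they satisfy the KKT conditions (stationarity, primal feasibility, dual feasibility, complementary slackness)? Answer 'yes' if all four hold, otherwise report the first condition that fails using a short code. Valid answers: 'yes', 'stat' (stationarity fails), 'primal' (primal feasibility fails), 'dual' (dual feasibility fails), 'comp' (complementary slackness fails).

Gradient of f: grad f(x) = Q x + c = (-2, 2)
Constraint values g_i(x) = a_i^T x - b_i:
  g_1((-1, -1)) = 0
Stationarity residual: grad f(x) + sum_i lambda_i a_i = (1, -1)
  -> stationarity FAILS
Primal feasibility (all g_i <= 0): OK
Dual feasibility (all lambda_i >= 0): OK
Complementary slackness (lambda_i * g_i(x) = 0 for all i): OK

Verdict: the first failing condition is stationarity -> stat.

stat


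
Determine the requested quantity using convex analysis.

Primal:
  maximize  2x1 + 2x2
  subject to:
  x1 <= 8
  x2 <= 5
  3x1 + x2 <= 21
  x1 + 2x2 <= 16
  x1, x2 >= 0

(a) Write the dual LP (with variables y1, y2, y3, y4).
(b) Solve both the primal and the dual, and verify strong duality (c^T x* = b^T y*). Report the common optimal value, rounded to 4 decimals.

The standard primal-dual pair for 'max c^T x s.t. A x <= b, x >= 0' is:
  Dual:  min b^T y  s.t.  A^T y >= c,  y >= 0.

So the dual LP is:
  minimize  8y1 + 5y2 + 21y3 + 16y4
  subject to:
    y1 + 3y3 + y4 >= 2
    y2 + y3 + 2y4 >= 2
    y1, y2, y3, y4 >= 0

Solving the primal: x* = (5.3333, 5).
  primal value c^T x* = 20.6667.
Solving the dual: y* = (0, 1.3333, 0.6667, 0).
  dual value b^T y* = 20.6667.
Strong duality: c^T x* = b^T y*. Confirmed.

20.6667


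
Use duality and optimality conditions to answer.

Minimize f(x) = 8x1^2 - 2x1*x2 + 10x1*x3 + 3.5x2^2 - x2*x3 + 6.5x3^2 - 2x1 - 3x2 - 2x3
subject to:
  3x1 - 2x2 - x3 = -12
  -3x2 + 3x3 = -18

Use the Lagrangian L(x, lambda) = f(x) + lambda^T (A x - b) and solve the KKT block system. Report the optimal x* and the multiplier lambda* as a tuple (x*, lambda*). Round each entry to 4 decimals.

Form the Lagrangian:
  L(x, lambda) = (1/2) x^T Q x + c^T x + lambda^T (A x - b)
Stationarity (grad_x L = 0): Q x + c + A^T lambda = 0.
Primal feasibility: A x = b.

This gives the KKT block system:
  [ Q   A^T ] [ x     ]   [-c ]
  [ A    0  ] [ lambda ] = [ b ]

Solving the linear system:
  x*      = (-0.34, 5.66, -0.34)
  lambda* = (7.3867, 7.6222)
  f(x*)   = 105.11

x* = (-0.34, 5.66, -0.34), lambda* = (7.3867, 7.6222)


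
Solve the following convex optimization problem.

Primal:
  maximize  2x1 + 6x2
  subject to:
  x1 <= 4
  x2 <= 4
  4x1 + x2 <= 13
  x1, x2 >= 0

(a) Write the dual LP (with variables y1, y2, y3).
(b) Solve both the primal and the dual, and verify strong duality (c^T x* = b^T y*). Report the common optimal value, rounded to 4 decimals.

The standard primal-dual pair for 'max c^T x s.t. A x <= b, x >= 0' is:
  Dual:  min b^T y  s.t.  A^T y >= c,  y >= 0.

So the dual LP is:
  minimize  4y1 + 4y2 + 13y3
  subject to:
    y1 + 4y3 >= 2
    y2 + y3 >= 6
    y1, y2, y3 >= 0

Solving the primal: x* = (2.25, 4).
  primal value c^T x* = 28.5.
Solving the dual: y* = (0, 5.5, 0.5).
  dual value b^T y* = 28.5.
Strong duality: c^T x* = b^T y*. Confirmed.

28.5


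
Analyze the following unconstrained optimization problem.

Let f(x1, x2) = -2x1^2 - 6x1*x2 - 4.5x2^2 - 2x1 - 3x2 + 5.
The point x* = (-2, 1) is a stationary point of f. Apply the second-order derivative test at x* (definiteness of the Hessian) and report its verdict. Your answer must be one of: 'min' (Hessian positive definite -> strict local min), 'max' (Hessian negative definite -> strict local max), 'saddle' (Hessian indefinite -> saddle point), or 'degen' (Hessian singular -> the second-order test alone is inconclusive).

Compute the Hessian H = grad^2 f:
  H = [[-4, -6], [-6, -9]]
Verify stationarity: grad f(x*) = H x* + g = (0, 0).
Eigenvalues of H: -13, 0.
H has a zero eigenvalue (singular; negative semidefinite but not definite), so H is neither positive definite, negative definite, nor indefinite. The second-order test alone is inconclusive -> degen.
(Indeed, f is constant along the null direction of H through x*, so x* is not a strict local extremum.)

degen


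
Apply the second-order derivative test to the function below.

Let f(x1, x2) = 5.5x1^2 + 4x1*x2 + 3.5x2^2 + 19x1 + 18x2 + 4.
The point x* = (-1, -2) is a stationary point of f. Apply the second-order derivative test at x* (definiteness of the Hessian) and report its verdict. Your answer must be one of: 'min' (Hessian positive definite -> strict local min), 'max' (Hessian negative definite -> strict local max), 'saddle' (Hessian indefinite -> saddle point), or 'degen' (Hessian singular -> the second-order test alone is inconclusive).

Compute the Hessian H = grad^2 f:
  H = [[11, 4], [4, 7]]
Verify stationarity: grad f(x*) = H x* + g = (0, 0).
Eigenvalues of H: 4.5279, 13.4721.
Both eigenvalues > 0, so H is positive definite -> x* is a strict local min.

min


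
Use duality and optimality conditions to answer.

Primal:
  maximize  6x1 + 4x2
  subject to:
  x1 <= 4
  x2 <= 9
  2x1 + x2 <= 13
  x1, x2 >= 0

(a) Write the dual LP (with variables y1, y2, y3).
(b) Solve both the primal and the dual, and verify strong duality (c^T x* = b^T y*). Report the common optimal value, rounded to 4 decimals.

The standard primal-dual pair for 'max c^T x s.t. A x <= b, x >= 0' is:
  Dual:  min b^T y  s.t.  A^T y >= c,  y >= 0.

So the dual LP is:
  minimize  4y1 + 9y2 + 13y3
  subject to:
    y1 + 2y3 >= 6
    y2 + y3 >= 4
    y1, y2, y3 >= 0

Solving the primal: x* = (2, 9).
  primal value c^T x* = 48.
Solving the dual: y* = (0, 1, 3).
  dual value b^T y* = 48.
Strong duality: c^T x* = b^T y*. Confirmed.

48


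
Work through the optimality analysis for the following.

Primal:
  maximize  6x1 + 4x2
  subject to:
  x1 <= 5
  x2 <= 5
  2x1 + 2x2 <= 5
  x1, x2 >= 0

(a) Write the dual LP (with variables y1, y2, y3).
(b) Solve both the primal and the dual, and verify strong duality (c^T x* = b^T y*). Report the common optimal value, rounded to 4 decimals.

The standard primal-dual pair for 'max c^T x s.t. A x <= b, x >= 0' is:
  Dual:  min b^T y  s.t.  A^T y >= c,  y >= 0.

So the dual LP is:
  minimize  5y1 + 5y2 + 5y3
  subject to:
    y1 + 2y3 >= 6
    y2 + 2y3 >= 4
    y1, y2, y3 >= 0

Solving the primal: x* = (2.5, 0).
  primal value c^T x* = 15.
Solving the dual: y* = (0, 0, 3).
  dual value b^T y* = 15.
Strong duality: c^T x* = b^T y*. Confirmed.

15


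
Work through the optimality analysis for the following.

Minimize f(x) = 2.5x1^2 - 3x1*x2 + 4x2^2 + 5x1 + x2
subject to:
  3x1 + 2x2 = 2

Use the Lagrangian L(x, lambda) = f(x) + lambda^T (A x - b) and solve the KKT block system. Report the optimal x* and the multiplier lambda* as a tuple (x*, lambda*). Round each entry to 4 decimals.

Form the Lagrangian:
  L(x, lambda) = (1/2) x^T Q x + c^T x + lambda^T (A x - b)
Stationarity (grad_x L = 0): Q x + c + A^T lambda = 0.
Primal feasibility: A x = b.

This gives the KKT block system:
  [ Q   A^T ] [ x     ]   [-c ]
  [ A    0  ] [ lambda ] = [ b ]

Solving the linear system:
  x*      = (0.3594, 0.4609)
  lambda* = (-1.8047)
  f(x*)   = 2.9336

x* = (0.3594, 0.4609), lambda* = (-1.8047)


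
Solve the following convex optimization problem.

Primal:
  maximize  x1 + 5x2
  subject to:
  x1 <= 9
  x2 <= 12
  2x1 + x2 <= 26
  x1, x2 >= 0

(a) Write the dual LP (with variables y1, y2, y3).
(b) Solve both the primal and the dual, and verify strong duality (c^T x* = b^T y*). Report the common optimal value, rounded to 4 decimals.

The standard primal-dual pair for 'max c^T x s.t. A x <= b, x >= 0' is:
  Dual:  min b^T y  s.t.  A^T y >= c,  y >= 0.

So the dual LP is:
  minimize  9y1 + 12y2 + 26y3
  subject to:
    y1 + 2y3 >= 1
    y2 + y3 >= 5
    y1, y2, y3 >= 0

Solving the primal: x* = (7, 12).
  primal value c^T x* = 67.
Solving the dual: y* = (0, 4.5, 0.5).
  dual value b^T y* = 67.
Strong duality: c^T x* = b^T y*. Confirmed.

67


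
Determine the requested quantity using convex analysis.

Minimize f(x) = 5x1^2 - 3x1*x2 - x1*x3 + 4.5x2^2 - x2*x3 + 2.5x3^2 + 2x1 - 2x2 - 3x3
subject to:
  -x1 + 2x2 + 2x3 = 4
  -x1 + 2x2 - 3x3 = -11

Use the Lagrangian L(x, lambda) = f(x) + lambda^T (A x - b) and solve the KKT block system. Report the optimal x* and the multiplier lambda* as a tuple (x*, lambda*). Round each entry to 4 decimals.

Form the Lagrangian:
  L(x, lambda) = (1/2) x^T Q x + c^T x + lambda^T (A x - b)
Stationarity (grad_x L = 0): Q x + c + A^T lambda = 0.
Primal feasibility: A x = b.

This gives the KKT block system:
  [ Q   A^T ] [ x     ]   [-c ]
  [ A    0  ] [ lambda ] = [ b ]

Solving the linear system:
  x*      = (0.5405, -0.7297, 3)
  lambda* = (1.5189, 5.0757)
  f(x*)   = 21.6486

x* = (0.5405, -0.7297, 3), lambda* = (1.5189, 5.0757)


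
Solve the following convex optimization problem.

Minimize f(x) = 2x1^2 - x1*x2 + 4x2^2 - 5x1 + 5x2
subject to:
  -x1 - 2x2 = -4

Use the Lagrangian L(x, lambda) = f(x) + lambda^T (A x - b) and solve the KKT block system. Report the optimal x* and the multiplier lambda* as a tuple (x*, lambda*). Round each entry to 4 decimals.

Form the Lagrangian:
  L(x, lambda) = (1/2) x^T Q x + c^T x + lambda^T (A x - b)
Stationarity (grad_x L = 0): Q x + c + A^T lambda = 0.
Primal feasibility: A x = b.

This gives the KKT block system:
  [ Q   A^T ] [ x     ]   [-c ]
  [ A    0  ] [ lambda ] = [ b ]

Solving the linear system:
  x*      = (2.5, 0.75)
  lambda* = (4.25)
  f(x*)   = 4.125

x* = (2.5, 0.75), lambda* = (4.25)


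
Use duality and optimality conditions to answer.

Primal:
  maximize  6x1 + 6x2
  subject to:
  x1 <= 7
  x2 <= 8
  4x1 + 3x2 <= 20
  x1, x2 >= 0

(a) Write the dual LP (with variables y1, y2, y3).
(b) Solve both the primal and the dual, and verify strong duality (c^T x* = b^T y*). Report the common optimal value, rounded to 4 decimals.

The standard primal-dual pair for 'max c^T x s.t. A x <= b, x >= 0' is:
  Dual:  min b^T y  s.t.  A^T y >= c,  y >= 0.

So the dual LP is:
  minimize  7y1 + 8y2 + 20y3
  subject to:
    y1 + 4y3 >= 6
    y2 + 3y3 >= 6
    y1, y2, y3 >= 0

Solving the primal: x* = (0, 6.6667).
  primal value c^T x* = 40.
Solving the dual: y* = (0, 0, 2).
  dual value b^T y* = 40.
Strong duality: c^T x* = b^T y*. Confirmed.

40


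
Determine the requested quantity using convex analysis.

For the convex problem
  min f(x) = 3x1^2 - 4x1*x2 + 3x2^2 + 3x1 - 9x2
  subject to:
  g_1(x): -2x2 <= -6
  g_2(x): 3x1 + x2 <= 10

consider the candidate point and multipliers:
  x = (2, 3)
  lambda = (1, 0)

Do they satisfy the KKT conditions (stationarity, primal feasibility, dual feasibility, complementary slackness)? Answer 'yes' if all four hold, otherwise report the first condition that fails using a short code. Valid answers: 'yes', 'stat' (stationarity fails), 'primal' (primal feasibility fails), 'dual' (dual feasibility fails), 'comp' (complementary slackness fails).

Gradient of f: grad f(x) = Q x + c = (3, 1)
Constraint values g_i(x) = a_i^T x - b_i:
  g_1((2, 3)) = 0
  g_2((2, 3)) = -1
Stationarity residual: grad f(x) + sum_i lambda_i a_i = (3, -1)
  -> stationarity FAILS
Primal feasibility (all g_i <= 0): OK
Dual feasibility (all lambda_i >= 0): OK
Complementary slackness (lambda_i * g_i(x) = 0 for all i): OK

Verdict: the first failing condition is stationarity -> stat.

stat


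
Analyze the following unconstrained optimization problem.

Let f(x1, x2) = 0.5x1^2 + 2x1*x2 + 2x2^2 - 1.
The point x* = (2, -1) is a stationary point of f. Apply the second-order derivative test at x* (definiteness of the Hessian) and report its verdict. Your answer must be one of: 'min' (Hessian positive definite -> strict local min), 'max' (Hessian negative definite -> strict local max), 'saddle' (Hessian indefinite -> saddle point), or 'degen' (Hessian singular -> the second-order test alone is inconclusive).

Compute the Hessian H = grad^2 f:
  H = [[1, 2], [2, 4]]
Verify stationarity: grad f(x*) = H x* + g = (0, 0).
Eigenvalues of H: 0, 5.
H has a zero eigenvalue (singular; positive semidefinite but not definite), so H is neither positive definite, negative definite, nor indefinite. The second-order test alone is inconclusive -> degen.
(Indeed, f is constant along the null direction of H through x*, so x* is not a strict local extremum.)

degen


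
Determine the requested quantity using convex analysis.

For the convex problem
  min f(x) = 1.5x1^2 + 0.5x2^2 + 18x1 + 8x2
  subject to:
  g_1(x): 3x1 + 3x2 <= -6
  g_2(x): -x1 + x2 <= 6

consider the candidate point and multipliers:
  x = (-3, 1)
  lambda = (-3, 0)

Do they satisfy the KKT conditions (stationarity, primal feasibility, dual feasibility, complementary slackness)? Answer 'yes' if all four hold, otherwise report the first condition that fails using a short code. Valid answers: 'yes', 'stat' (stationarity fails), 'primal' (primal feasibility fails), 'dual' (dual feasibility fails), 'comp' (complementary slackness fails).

Gradient of f: grad f(x) = Q x + c = (9, 9)
Constraint values g_i(x) = a_i^T x - b_i:
  g_1((-3, 1)) = 0
  g_2((-3, 1)) = -2
Stationarity residual: grad f(x) + sum_i lambda_i a_i = (0, 0)
  -> stationarity OK
Primal feasibility (all g_i <= 0): OK
Dual feasibility (all lambda_i >= 0): FAILS
Complementary slackness (lambda_i * g_i(x) = 0 for all i): OK

Verdict: the first failing condition is dual_feasibility -> dual.

dual


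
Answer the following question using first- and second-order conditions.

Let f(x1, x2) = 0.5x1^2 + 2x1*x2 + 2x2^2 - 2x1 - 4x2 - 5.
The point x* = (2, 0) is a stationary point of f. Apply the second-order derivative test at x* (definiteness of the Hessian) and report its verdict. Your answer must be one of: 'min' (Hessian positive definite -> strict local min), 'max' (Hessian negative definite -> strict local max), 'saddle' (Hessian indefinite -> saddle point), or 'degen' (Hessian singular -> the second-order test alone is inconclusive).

Compute the Hessian H = grad^2 f:
  H = [[1, 2], [2, 4]]
Verify stationarity: grad f(x*) = H x* + g = (0, 0).
Eigenvalues of H: 0, 5.
H has a zero eigenvalue (singular; positive semidefinite but not definite), so H is neither positive definite, negative definite, nor indefinite. The second-order test alone is inconclusive -> degen.
(Indeed, f is constant along the null direction of H through x*, so x* is not a strict local extremum.)

degen


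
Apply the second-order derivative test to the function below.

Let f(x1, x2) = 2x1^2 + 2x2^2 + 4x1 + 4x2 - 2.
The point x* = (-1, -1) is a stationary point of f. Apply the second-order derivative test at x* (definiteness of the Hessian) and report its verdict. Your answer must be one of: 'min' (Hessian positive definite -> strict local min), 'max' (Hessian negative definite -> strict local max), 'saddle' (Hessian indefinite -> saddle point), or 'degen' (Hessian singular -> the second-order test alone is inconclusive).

Compute the Hessian H = grad^2 f:
  H = [[4, 0], [0, 4]]
Verify stationarity: grad f(x*) = H x* + g = (0, 0).
Eigenvalues of H: 4, 4.
Both eigenvalues > 0, so H is positive definite -> x* is a strict local min.

min


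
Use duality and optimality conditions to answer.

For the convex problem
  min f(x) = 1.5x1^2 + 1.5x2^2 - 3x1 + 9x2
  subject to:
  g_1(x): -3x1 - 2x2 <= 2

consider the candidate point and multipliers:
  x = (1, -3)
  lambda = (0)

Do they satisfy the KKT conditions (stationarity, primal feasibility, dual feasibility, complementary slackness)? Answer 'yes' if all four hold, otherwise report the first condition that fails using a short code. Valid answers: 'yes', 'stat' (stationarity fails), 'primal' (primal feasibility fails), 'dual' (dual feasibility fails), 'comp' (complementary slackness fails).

Gradient of f: grad f(x) = Q x + c = (0, 0)
Constraint values g_i(x) = a_i^T x - b_i:
  g_1((1, -3)) = 1
Stationarity residual: grad f(x) + sum_i lambda_i a_i = (0, 0)
  -> stationarity OK
Primal feasibility (all g_i <= 0): FAILS
Dual feasibility (all lambda_i >= 0): OK
Complementary slackness (lambda_i * g_i(x) = 0 for all i): OK

Verdict: the first failing condition is primal_feasibility -> primal.

primal


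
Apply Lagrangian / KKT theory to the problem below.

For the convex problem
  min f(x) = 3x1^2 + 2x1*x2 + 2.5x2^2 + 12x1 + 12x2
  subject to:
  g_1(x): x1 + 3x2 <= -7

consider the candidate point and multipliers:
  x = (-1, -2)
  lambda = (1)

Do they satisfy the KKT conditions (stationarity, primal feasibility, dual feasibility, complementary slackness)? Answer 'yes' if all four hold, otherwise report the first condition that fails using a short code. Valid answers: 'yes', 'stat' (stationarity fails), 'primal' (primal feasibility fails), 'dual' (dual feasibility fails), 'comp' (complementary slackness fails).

Gradient of f: grad f(x) = Q x + c = (2, 0)
Constraint values g_i(x) = a_i^T x - b_i:
  g_1((-1, -2)) = 0
Stationarity residual: grad f(x) + sum_i lambda_i a_i = (3, 3)
  -> stationarity FAILS
Primal feasibility (all g_i <= 0): OK
Dual feasibility (all lambda_i >= 0): OK
Complementary slackness (lambda_i * g_i(x) = 0 for all i): OK

Verdict: the first failing condition is stationarity -> stat.

stat


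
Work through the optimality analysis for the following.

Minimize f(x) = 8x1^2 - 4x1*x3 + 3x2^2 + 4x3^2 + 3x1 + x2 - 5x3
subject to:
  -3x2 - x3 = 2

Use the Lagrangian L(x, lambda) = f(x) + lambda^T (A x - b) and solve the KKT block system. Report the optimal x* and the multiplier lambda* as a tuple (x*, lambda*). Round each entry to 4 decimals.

Form the Lagrangian:
  L(x, lambda) = (1/2) x^T Q x + c^T x + lambda^T (A x - b)
Stationarity (grad_x L = 0): Q x + c + A^T lambda = 0.
Primal feasibility: A x = b.

This gives the KKT block system:
  [ Q   A^T ] [ x     ]   [-c ]
  [ A    0  ] [ lambda ] = [ b ]

Solving the linear system:
  x*      = (-0.0815, -0.808, 0.4239)
  lambda* = (-1.2826)
  f(x*)   = -0.3034

x* = (-0.0815, -0.808, 0.4239), lambda* = (-1.2826)


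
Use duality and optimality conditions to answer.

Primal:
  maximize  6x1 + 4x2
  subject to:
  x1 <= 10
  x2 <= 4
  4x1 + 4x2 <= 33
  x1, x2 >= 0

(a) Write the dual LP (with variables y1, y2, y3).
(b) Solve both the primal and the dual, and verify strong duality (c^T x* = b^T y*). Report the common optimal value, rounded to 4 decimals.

The standard primal-dual pair for 'max c^T x s.t. A x <= b, x >= 0' is:
  Dual:  min b^T y  s.t.  A^T y >= c,  y >= 0.

So the dual LP is:
  minimize  10y1 + 4y2 + 33y3
  subject to:
    y1 + 4y3 >= 6
    y2 + 4y3 >= 4
    y1, y2, y3 >= 0

Solving the primal: x* = (8.25, 0).
  primal value c^T x* = 49.5.
Solving the dual: y* = (0, 0, 1.5).
  dual value b^T y* = 49.5.
Strong duality: c^T x* = b^T y*. Confirmed.

49.5


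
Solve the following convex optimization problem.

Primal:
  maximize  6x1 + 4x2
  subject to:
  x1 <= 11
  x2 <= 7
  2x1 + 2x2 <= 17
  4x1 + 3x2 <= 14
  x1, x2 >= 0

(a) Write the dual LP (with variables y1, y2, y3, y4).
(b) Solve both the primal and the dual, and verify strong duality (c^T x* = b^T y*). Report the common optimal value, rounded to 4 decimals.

The standard primal-dual pair for 'max c^T x s.t. A x <= b, x >= 0' is:
  Dual:  min b^T y  s.t.  A^T y >= c,  y >= 0.

So the dual LP is:
  minimize  11y1 + 7y2 + 17y3 + 14y4
  subject to:
    y1 + 2y3 + 4y4 >= 6
    y2 + 2y3 + 3y4 >= 4
    y1, y2, y3, y4 >= 0

Solving the primal: x* = (3.5, 0).
  primal value c^T x* = 21.
Solving the dual: y* = (0, 0, 0, 1.5).
  dual value b^T y* = 21.
Strong duality: c^T x* = b^T y*. Confirmed.

21


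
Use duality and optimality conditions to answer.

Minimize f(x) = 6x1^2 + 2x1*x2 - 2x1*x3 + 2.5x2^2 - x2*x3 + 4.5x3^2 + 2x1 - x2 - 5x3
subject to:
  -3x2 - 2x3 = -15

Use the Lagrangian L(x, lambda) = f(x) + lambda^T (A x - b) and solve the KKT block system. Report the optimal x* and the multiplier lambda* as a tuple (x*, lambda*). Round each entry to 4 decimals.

Form the Lagrangian:
  L(x, lambda) = (1/2) x^T Q x + c^T x + lambda^T (A x - b)
Stationarity (grad_x L = 0): Q x + c + A^T lambda = 0.
Primal feasibility: A x = b.

This gives the KKT block system:
  [ Q   A^T ] [ x     ]   [-c ]
  [ A    0  ] [ lambda ] = [ b ]

Solving the linear system:
  x*      = (-0.4586, 3.7006, 1.949)
  lambda* = (4.879)
  f(x*)   = 29.4108

x* = (-0.4586, 3.7006, 1.949), lambda* = (4.879)


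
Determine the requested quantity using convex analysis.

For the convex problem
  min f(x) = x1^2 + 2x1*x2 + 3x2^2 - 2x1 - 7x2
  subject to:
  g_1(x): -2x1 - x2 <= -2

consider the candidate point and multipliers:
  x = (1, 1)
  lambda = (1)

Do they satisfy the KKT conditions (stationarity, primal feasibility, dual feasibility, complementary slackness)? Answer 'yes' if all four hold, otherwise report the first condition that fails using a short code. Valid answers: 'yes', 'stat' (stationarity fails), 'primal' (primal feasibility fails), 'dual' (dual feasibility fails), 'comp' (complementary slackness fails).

Gradient of f: grad f(x) = Q x + c = (2, 1)
Constraint values g_i(x) = a_i^T x - b_i:
  g_1((1, 1)) = -1
Stationarity residual: grad f(x) + sum_i lambda_i a_i = (0, 0)
  -> stationarity OK
Primal feasibility (all g_i <= 0): OK
Dual feasibility (all lambda_i >= 0): OK
Complementary slackness (lambda_i * g_i(x) = 0 for all i): FAILS

Verdict: the first failing condition is complementary_slackness -> comp.

comp


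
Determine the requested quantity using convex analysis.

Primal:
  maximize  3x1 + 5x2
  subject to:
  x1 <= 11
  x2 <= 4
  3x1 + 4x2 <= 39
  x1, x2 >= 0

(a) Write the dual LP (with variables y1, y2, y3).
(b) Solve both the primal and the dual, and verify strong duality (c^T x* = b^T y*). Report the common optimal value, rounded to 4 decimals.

The standard primal-dual pair for 'max c^T x s.t. A x <= b, x >= 0' is:
  Dual:  min b^T y  s.t.  A^T y >= c,  y >= 0.

So the dual LP is:
  minimize  11y1 + 4y2 + 39y3
  subject to:
    y1 + 3y3 >= 3
    y2 + 4y3 >= 5
    y1, y2, y3 >= 0

Solving the primal: x* = (7.6667, 4).
  primal value c^T x* = 43.
Solving the dual: y* = (0, 1, 1).
  dual value b^T y* = 43.
Strong duality: c^T x* = b^T y*. Confirmed.

43


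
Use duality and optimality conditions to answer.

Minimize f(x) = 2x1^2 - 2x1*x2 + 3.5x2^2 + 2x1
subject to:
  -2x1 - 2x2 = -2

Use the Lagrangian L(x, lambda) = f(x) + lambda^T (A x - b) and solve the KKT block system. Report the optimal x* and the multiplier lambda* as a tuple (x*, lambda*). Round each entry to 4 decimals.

Form the Lagrangian:
  L(x, lambda) = (1/2) x^T Q x + c^T x + lambda^T (A x - b)
Stationarity (grad_x L = 0): Q x + c + A^T lambda = 0.
Primal feasibility: A x = b.

This gives the KKT block system:
  [ Q   A^T ] [ x     ]   [-c ]
  [ A    0  ] [ lambda ] = [ b ]

Solving the linear system:
  x*      = (0.4667, 0.5333)
  lambda* = (1.4)
  f(x*)   = 1.8667

x* = (0.4667, 0.5333), lambda* = (1.4)


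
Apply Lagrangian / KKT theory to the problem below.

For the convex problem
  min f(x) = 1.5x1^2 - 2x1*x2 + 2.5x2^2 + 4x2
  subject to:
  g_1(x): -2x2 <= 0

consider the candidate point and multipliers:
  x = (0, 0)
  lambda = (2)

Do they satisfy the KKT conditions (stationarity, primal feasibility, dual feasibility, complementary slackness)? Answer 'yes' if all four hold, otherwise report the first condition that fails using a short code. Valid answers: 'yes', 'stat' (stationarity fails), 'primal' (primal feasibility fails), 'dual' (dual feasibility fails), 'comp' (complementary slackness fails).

Gradient of f: grad f(x) = Q x + c = (0, 4)
Constraint values g_i(x) = a_i^T x - b_i:
  g_1((0, 0)) = 0
Stationarity residual: grad f(x) + sum_i lambda_i a_i = (0, 0)
  -> stationarity OK
Primal feasibility (all g_i <= 0): OK
Dual feasibility (all lambda_i >= 0): OK
Complementary slackness (lambda_i * g_i(x) = 0 for all i): OK

Verdict: yes, KKT holds.

yes


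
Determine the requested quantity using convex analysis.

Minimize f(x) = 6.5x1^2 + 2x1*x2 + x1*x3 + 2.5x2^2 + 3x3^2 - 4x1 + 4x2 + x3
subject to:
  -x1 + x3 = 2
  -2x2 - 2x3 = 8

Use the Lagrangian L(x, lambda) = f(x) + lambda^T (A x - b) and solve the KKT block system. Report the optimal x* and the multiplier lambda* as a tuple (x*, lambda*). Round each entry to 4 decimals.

Form the Lagrangian:
  L(x, lambda) = (1/2) x^T Q x + c^T x + lambda^T (A x - b)
Stationarity (grad_x L = 0): Q x + c + A^T lambda = 0.
Primal feasibility: A x = b.

This gives the KKT block system:
  [ Q   A^T ] [ x     ]   [-c ]
  [ A    0  ] [ lambda ] = [ b ]

Solving the linear system:
  x*      = (-1.1364, -4.8636, 0.8636)
  lambda* = (-27.6364, -11.2955)
  f(x*)   = 65.7955

x* = (-1.1364, -4.8636, 0.8636), lambda* = (-27.6364, -11.2955)


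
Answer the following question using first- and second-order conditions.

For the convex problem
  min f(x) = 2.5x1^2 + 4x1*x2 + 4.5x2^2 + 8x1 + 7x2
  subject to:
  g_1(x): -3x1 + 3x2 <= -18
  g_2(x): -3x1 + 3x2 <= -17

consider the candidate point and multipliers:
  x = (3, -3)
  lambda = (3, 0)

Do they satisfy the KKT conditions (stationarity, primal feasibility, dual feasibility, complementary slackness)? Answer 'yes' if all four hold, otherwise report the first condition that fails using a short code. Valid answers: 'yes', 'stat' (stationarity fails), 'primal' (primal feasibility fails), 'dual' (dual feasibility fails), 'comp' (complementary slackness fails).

Gradient of f: grad f(x) = Q x + c = (11, -8)
Constraint values g_i(x) = a_i^T x - b_i:
  g_1((3, -3)) = 0
  g_2((3, -3)) = -1
Stationarity residual: grad f(x) + sum_i lambda_i a_i = (2, 1)
  -> stationarity FAILS
Primal feasibility (all g_i <= 0): OK
Dual feasibility (all lambda_i >= 0): OK
Complementary slackness (lambda_i * g_i(x) = 0 for all i): OK

Verdict: the first failing condition is stationarity -> stat.

stat


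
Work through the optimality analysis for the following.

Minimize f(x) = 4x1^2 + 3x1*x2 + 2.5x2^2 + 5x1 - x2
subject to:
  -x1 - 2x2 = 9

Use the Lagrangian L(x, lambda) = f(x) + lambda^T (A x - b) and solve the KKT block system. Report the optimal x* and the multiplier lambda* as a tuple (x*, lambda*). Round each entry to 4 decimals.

Form the Lagrangian:
  L(x, lambda) = (1/2) x^T Q x + c^T x + lambda^T (A x - b)
Stationarity (grad_x L = 0): Q x + c + A^T lambda = 0.
Primal feasibility: A x = b.

This gives the KKT block system:
  [ Q   A^T ] [ x     ]   [-c ]
  [ A    0  ] [ lambda ] = [ b ]

Solving the linear system:
  x*      = (-0.52, -4.24)
  lambda* = (-11.88)
  f(x*)   = 54.28

x* = (-0.52, -4.24), lambda* = (-11.88)


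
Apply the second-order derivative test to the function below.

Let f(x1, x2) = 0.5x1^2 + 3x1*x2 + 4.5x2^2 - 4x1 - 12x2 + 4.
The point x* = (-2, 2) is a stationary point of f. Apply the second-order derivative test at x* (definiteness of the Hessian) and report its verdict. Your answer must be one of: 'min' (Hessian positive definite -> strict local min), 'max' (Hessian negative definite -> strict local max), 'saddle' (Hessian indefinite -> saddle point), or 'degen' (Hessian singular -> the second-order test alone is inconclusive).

Compute the Hessian H = grad^2 f:
  H = [[1, 3], [3, 9]]
Verify stationarity: grad f(x*) = H x* + g = (0, 0).
Eigenvalues of H: 0, 10.
H has a zero eigenvalue (singular; positive semidefinite but not definite), so H is neither positive definite, negative definite, nor indefinite. The second-order test alone is inconclusive -> degen.
(Indeed, f is constant along the null direction of H through x*, so x* is not a strict local extremum.)

degen


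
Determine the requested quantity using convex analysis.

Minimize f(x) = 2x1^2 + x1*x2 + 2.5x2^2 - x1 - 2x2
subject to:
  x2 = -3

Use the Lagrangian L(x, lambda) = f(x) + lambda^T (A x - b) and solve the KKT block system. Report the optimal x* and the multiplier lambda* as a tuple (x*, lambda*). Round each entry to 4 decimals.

Form the Lagrangian:
  L(x, lambda) = (1/2) x^T Q x + c^T x + lambda^T (A x - b)
Stationarity (grad_x L = 0): Q x + c + A^T lambda = 0.
Primal feasibility: A x = b.

This gives the KKT block system:
  [ Q   A^T ] [ x     ]   [-c ]
  [ A    0  ] [ lambda ] = [ b ]

Solving the linear system:
  x*      = (1, -3)
  lambda* = (16)
  f(x*)   = 26.5

x* = (1, -3), lambda* = (16)


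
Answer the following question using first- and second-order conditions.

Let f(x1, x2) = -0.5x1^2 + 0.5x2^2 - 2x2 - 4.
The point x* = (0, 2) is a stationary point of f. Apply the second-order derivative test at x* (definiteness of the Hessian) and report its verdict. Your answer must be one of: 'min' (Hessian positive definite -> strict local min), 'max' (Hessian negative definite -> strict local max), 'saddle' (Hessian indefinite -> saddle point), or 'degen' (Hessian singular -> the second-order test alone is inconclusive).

Compute the Hessian H = grad^2 f:
  H = [[-1, 0], [0, 1]]
Verify stationarity: grad f(x*) = H x* + g = (0, 0).
Eigenvalues of H: -1, 1.
Eigenvalues have mixed signs, so H is indefinite -> x* is a saddle point.

saddle


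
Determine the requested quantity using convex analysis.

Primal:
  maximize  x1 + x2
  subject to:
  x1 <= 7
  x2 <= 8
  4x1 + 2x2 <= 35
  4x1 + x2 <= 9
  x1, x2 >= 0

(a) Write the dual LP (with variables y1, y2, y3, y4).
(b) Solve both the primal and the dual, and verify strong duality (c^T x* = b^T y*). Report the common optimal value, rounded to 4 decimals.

The standard primal-dual pair for 'max c^T x s.t. A x <= b, x >= 0' is:
  Dual:  min b^T y  s.t.  A^T y >= c,  y >= 0.

So the dual LP is:
  minimize  7y1 + 8y2 + 35y3 + 9y4
  subject to:
    y1 + 4y3 + 4y4 >= 1
    y2 + 2y3 + y4 >= 1
    y1, y2, y3, y4 >= 0

Solving the primal: x* = (0.25, 8).
  primal value c^T x* = 8.25.
Solving the dual: y* = (0, 0.75, 0, 0.25).
  dual value b^T y* = 8.25.
Strong duality: c^T x* = b^T y*. Confirmed.

8.25
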